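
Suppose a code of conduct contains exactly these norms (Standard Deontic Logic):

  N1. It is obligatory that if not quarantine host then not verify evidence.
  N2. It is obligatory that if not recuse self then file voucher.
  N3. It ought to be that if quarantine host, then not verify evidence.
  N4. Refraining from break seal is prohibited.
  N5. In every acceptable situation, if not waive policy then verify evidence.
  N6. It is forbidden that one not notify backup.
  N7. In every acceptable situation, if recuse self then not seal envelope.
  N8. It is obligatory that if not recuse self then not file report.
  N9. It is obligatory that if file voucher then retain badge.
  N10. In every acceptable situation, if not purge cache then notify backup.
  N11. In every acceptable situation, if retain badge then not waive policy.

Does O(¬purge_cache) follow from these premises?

No

Premise 10 is O(¬purge_cache → notify_backup); even if O(notify_backup) held, inferring O(¬purge_cache) would be affirming the consequent — invalid.
No other premise forces O(¬purge_cache). An ideal world satisfying every premise can still have ¬purge_cache false, so O(¬purge_cache) is not derivable.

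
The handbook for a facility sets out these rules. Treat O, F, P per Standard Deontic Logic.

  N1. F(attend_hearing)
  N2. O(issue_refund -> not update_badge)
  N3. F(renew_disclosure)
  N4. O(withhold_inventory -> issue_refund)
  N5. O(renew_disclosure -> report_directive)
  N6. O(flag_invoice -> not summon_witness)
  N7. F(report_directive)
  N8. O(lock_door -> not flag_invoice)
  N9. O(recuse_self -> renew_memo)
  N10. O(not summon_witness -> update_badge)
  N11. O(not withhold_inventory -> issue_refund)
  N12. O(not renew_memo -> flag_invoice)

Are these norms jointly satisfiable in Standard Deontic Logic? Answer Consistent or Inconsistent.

Premise 5 is O(renew_disclosure -> report_directive), but O(renew_disclosure) is not derivable from the premises, so it does not yield O(report_directive).
So O(report_directive) is not derivable, and the apparent clash with O(not report_directive) does not arise.
A world satisfying every obligation exists (e.g. attend_hearing=false, flag_invoice=false, issue_refund=true, lock_door=false, recuse_self=false, renew_disclosure=false, renew_memo=true, report_directive=false, summon_witness=true, update_badge=false, withhold_inventory=false); no atom is both obligatory and forbidden, so the set is consistent.

Consistent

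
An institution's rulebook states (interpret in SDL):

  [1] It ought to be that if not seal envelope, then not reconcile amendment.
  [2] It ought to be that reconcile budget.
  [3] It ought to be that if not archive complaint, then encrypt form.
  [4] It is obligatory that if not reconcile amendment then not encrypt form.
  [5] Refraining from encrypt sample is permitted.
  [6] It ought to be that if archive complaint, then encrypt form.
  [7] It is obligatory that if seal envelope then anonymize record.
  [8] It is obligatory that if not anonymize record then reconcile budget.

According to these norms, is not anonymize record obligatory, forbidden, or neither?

By case analysis on archive_complaint: premise 6 gives O(archive_complaint → encrypt_form) and premise 3 gives O(¬archive_complaint → encrypt_form), so O(encrypt_form) either way.
Premise 4, O(¬reconcile_amendment → ¬encrypt_form), contraposes to O(encrypt_form → reconcile_amendment); with O(encrypt_form) we get O(reconcile_amendment).
Premise 1, O(¬seal_envelope → ¬reconcile_amendment), contraposes to O(reconcile_amendment → seal_envelope); with O(reconcile_amendment) we get O(seal_envelope).
Premise 7 is O(seal_envelope → anonymize_record); since O(seal_envelope), deontic closure gives O(anonymize_record).
Premises 2, 5, 8 do not contribute to this derivation.
Thus O(anonymize_record), which is F(¬anonymize_record): ¬anonymize_record is forbidden.

Forbidden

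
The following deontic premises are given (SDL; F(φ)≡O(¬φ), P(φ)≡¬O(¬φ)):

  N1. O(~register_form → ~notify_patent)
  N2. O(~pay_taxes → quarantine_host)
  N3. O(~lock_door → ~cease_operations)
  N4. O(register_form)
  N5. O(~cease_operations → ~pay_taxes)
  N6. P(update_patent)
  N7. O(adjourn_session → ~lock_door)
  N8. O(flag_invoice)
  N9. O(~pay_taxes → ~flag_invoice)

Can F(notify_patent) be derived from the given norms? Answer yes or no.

No

Premise 1 is O(~register_form → ~notify_patent), but O(~register_form) is not derivable from the premises, so it does not yield O(~notify_patent).
No other premise forces O(~notify_patent). An ideal world satisfying every premise can still have notify_patent true, so F(notify_patent) is not derivable.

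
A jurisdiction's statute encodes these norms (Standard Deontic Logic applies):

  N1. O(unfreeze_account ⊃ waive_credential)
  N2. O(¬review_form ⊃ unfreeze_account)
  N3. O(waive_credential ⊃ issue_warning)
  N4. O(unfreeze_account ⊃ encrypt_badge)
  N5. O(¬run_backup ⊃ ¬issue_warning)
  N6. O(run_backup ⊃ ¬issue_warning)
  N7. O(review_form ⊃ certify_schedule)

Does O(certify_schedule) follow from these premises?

Yes

Premises 5 and 6 are O(¬run_backup ⊃ ¬issue_warning) and O(run_backup ⊃ ¬issue_warning); every ideal world satisfies ¬run_backup or run_backup, so in either case ¬issue_warning holds — hence O(¬issue_warning).
The contrapositive of premise 3 (O(waive_credential ⊃ issue_warning)) is O(¬issue_warning ⊃ ¬waive_credential), and O(¬issue_warning) is already established, so O(¬waive_credential).
The contrapositive of premise 1 (O(unfreeze_account ⊃ waive_credential)) is O(¬waive_credential ⊃ ¬unfreeze_account), and O(¬waive_credential) is already established, so O(¬unfreeze_account).
Premise 2 is O(¬review_form ⊃ unfreeze_account); contrapositively O(¬unfreeze_account ⊃ review_form). Since O(¬unfreeze_account) holds, K gives O(review_form).
Applying K to premise 7 (O(review_form ⊃ certify_schedule)) and O(review_form) yields O(certify_schedule).
Premise 4 does not contribute to this derivation.
So O(certify_schedule) follows.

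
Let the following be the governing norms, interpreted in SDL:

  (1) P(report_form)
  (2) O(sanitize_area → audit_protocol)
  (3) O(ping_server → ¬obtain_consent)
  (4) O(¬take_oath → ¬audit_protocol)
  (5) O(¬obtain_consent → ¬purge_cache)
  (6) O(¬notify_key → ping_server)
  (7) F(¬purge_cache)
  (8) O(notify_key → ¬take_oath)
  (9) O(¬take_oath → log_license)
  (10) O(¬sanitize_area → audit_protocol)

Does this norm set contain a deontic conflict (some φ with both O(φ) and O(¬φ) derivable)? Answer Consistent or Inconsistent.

Premises 10 and 2 cover both cases: O(¬sanitize_area → audit_protocol) and O(sanitize_area → audit_protocol). Since ¬sanitize_area ∨ sanitize_area is a tautology, O(audit_protocol) follows.
Premise 4, O(¬take_oath → ¬audit_protocol), contraposes to O(audit_protocol → take_oath); with O(audit_protocol) we get O(take_oath).
The contrapositive of premise 8 (O(notify_key → ¬take_oath)) is O(take_oath → ¬notify_key), and O(take_oath) is already established, so O(¬notify_key).
From O(¬notify_key) and premise 6, O(¬notify_key → ping_server), we obtain O(ping_server).
Applying K to premise 3 (O(ping_server → ¬obtain_consent)) and O(ping_server) yields O(¬obtain_consent).
From O(¬obtain_consent) and premise 5, O(¬obtain_consent → ¬purge_cache), we obtain O(¬purge_cache).
But premise 7, F(¬purge_cache), means O(purge_cache).
We now have both O(¬purge_cache) and O(purge_cache) — purge_cache is simultaneously obligatory and forbidden, violating the D-axiom.

Inconsistent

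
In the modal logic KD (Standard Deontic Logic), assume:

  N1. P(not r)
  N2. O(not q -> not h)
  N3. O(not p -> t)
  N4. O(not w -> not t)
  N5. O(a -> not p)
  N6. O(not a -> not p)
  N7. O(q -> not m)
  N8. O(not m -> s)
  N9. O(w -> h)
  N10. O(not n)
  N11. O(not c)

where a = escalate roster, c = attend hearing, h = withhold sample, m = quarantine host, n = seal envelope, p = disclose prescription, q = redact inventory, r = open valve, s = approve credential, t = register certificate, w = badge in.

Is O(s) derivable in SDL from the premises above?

By case analysis on not a: premise 6 gives O(not a -> not p) and premise 5 gives O(a -> not p), so O(not p) either way.
Premise 3 is O(not p -> t); since O(not p), deontic closure gives O(t).
The contrapositive of premise 4 (O(not w -> not t)) is O(t -> w), and O(t) is already established, so O(w).
Applying K to premise 9 (O(w -> h)) and O(w) yields O(h).
Premise 2 is O(not q -> not h); contrapositively O(h -> q). Since O(h) holds, K gives O(q).
From O(q) and premise 7, O(q -> not m), we obtain O(not m).
Applying K to premise 8 (O(not m -> s)) and O(not m) yields O(s).
Premises 1, 10, 11 do not contribute to this derivation.
So O(s) follows.

Yes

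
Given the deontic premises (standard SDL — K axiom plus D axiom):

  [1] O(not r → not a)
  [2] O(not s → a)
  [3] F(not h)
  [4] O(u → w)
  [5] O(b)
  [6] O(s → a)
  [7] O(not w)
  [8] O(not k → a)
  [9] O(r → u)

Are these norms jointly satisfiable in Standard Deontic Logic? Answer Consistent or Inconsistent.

Inconsistent

Premises 6 and 2 are O(s → a) and O(not s → a); every ideal world satisfies s or not s, so in either case a holds — hence O(a).
The contrapositive of premise 1 (O(not r → not a)) is O(a → r), and O(a) is already established, so O(r).
Premise 9 is O(r → u); since O(r), deontic closure gives O(u).
With premise 4, O(u → w), the K-axiom yields O(w).
However, premise 7 gives O(not w).
We now have both O(w) and O(not w) — w is simultaneously obligatory and forbidden, violating the D-axiom.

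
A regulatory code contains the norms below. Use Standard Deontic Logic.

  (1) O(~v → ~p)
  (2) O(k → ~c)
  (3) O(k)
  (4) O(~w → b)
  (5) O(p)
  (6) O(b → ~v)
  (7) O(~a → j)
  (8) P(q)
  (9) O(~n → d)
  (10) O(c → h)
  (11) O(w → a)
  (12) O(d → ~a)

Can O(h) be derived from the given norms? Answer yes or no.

No

Premise 10 is O(c → h), but O(c) is not derivable from the premises, so it does not yield O(h).
No other premise forces O(h). An ideal world satisfying every premise can still have h false, so O(h) is not derivable.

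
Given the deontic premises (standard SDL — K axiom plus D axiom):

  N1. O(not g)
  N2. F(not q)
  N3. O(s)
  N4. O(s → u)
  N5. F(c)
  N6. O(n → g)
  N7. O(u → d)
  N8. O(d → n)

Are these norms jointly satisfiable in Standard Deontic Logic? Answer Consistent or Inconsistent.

Premise 1 gives O(not g).
Premise 6, O(n → g), contraposes to O(not g → not n); with O(not g) we get O(not n).
Premise 8 is O(d → n); contrapositively O(not n → not d). Since O(not n) holds, K gives O(not d).
Premise 7 is O(u → d); contrapositively O(not d → not u). Since O(not d) holds, K gives O(not u).
Premise 4, O(s → u), contraposes to O(not u → not s); with O(not u) we get O(not s).
Yet premise 3 states O(s).
We now have both O(not s) and O(s) — s is simultaneously obligatory and forbidden, violating the D-axiom.

Inconsistent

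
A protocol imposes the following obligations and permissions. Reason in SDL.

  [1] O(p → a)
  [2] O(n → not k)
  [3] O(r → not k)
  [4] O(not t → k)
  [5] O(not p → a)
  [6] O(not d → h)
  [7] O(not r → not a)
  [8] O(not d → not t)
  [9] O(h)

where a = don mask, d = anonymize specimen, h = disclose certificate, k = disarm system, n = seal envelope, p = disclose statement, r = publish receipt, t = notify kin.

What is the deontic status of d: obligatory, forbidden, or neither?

By case analysis on not p: premise 5 gives O(not p → a) and premise 1 gives O(p → a), so O(a) either way.
Premise 7 is O(not r → not a); contrapositively O(a → r). Since O(a) holds, K gives O(r).
Applying K to premise 3 (O(r → not k)) and O(r) yields O(not k).
The contrapositive of premise 4 (O(not t → k)) is O(not k → t), and O(not k) is already established, so O(t).
Premise 8, O(not d → not t), contraposes to O(t → d); with O(t) we get O(d).
Premises 2, 6, 9 do not contribute to this derivation.
Hence d is obligatory.

Obligatory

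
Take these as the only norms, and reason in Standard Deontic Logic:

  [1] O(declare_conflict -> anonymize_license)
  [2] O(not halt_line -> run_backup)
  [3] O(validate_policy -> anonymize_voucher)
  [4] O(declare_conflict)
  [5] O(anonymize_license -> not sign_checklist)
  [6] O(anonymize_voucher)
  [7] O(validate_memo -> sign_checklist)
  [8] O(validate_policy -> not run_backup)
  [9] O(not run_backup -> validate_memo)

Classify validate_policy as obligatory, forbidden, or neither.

Premise 4 states O(declare_conflict) outright.
With premise 1, O(declare_conflict -> anonymize_license), the K-axiom yields O(anonymize_license).
With premise 5, O(anonymize_license -> not sign_checklist), the K-axiom yields O(not sign_checklist).
The contrapositive of premise 7 (O(validate_memo -> sign_checklist)) is O(not sign_checklist -> not validate_memo), and O(not sign_checklist) is already established, so O(not validate_memo).
Premise 9, O(not run_backup -> validate_memo), contraposes to O(not validate_memo -> run_backup); with O(not validate_memo) we get O(run_backup).
Premise 8 is O(validate_policy -> not run_backup); contrapositively O(run_backup -> not validate_policy). Since O(run_backup) holds, K gives O(not validate_policy).
Premises 2, 3, 6 do not contribute to this derivation.
Thus O(not validate_policy), which is F(validate_policy): validate_policy is forbidden.

Forbidden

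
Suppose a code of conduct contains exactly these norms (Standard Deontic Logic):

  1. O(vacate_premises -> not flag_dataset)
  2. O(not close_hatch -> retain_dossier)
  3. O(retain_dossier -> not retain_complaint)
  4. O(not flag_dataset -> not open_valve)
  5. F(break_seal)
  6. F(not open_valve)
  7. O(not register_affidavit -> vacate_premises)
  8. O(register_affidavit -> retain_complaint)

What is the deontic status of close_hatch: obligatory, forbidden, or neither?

Premise 6 is F(not open_valve), i.e. O(open_valve).
The contrapositive of premise 4 (O(not flag_dataset -> not open_valve)) is O(open_valve -> flag_dataset), and O(open_valve) is already established, so O(flag_dataset).
The contrapositive of premise 1 (O(vacate_premises -> not flag_dataset)) is O(flag_dataset -> not vacate_premises), and O(flag_dataset) is already established, so O(not vacate_premises).
Premise 7, O(not register_affidavit -> vacate_premises), contraposes to O(not vacate_premises -> register_affidavit); with O(not vacate_premises) we get O(register_affidavit).
From O(register_affidavit) and premise 8, O(register_affidavit -> retain_complaint), we obtain O(retain_complaint).
Premise 3, O(retain_dossier -> not retain_complaint), contraposes to O(retain_complaint -> not retain_dossier); with O(retain_complaint) we get O(not retain_dossier).
Premise 2 is O(not close_hatch -> retain_dossier); contrapositively O(not retain_dossier -> close_hatch). Since O(not retain_dossier) holds, K gives O(close_hatch).
Premise 5 does not contribute to this derivation.
Hence close_hatch is obligatory.

Obligatory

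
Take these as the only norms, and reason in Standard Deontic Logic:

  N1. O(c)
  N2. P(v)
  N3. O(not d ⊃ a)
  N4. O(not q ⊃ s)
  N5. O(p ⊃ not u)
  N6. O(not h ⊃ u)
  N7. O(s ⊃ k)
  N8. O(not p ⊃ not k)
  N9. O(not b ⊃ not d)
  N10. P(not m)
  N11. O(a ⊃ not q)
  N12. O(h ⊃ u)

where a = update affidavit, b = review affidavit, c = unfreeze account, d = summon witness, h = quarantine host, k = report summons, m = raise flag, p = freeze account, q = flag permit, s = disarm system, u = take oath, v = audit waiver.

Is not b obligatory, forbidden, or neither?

By case analysis on h: premise 12 gives O(h ⊃ u) and premise 6 gives O(not h ⊃ u), so O(u) either way.
Premise 5, O(p ⊃ not u), contraposes to O(u ⊃ not p); with O(u) we get O(not p).
Premise 8 is O(not p ⊃ not k); since O(not p), deontic closure gives O(not k).
The contrapositive of premise 7 (O(s ⊃ k)) is O(not k ⊃ not s), and O(not k) is already established, so O(not s).
The contrapositive of premise 4 (O(not q ⊃ s)) is O(not s ⊃ q), and O(not s) is already established, so O(q).
Premise 11, O(a ⊃ not q), contraposes to O(q ⊃ not a); with O(q) we get O(not a).
The contrapositive of premise 3 (O(not d ⊃ a)) is O(not a ⊃ d), and O(not a) is already established, so O(d).
The contrapositive of premise 9 (O(not b ⊃ not d)) is O(d ⊃ b), and O(d) is already established, so O(b).
Premises 1, 2, 10 do not contribute to this derivation.
Thus O(b), which is F(not b): not b is forbidden.

Forbidden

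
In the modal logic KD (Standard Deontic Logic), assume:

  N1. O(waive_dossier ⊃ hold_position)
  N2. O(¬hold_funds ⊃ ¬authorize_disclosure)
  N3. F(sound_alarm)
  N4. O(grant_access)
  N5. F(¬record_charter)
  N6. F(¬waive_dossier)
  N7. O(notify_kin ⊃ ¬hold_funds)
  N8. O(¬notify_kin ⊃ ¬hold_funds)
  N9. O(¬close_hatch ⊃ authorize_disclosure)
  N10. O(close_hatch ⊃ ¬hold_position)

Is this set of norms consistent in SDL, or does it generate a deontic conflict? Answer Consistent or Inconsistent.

Premises 8 and 7 cover both cases: O(¬notify_kin ⊃ ¬hold_funds) and O(notify_kin ⊃ ¬hold_funds). Since ¬notify_kin ∨ notify_kin is a tautology, O(¬hold_funds) follows.
Premise 2 is O(¬hold_funds ⊃ ¬authorize_disclosure); since O(¬hold_funds), deontic closure gives O(¬authorize_disclosure).
Premise 9, O(¬close_hatch ⊃ authorize_disclosure), contraposes to O(¬authorize_disclosure ⊃ close_hatch); with O(¬authorize_disclosure) we get O(close_hatch).
From O(close_hatch) and premise 10, O(close_hatch ⊃ ¬hold_position), we obtain O(¬hold_position).
The contrapositive of premise 1 (O(waive_dossier ⊃ hold_position)) is O(¬hold_position ⊃ ¬waive_dossier), and O(¬hold_position) is already established, so O(¬waive_dossier).
Yet premise 6 is F(¬waive_dossier), i.e. O(waive_dossier).
We now have both O(¬waive_dossier) and O(waive_dossier) — waive_dossier is simultaneously obligatory and forbidden, violating the D-axiom.

Inconsistent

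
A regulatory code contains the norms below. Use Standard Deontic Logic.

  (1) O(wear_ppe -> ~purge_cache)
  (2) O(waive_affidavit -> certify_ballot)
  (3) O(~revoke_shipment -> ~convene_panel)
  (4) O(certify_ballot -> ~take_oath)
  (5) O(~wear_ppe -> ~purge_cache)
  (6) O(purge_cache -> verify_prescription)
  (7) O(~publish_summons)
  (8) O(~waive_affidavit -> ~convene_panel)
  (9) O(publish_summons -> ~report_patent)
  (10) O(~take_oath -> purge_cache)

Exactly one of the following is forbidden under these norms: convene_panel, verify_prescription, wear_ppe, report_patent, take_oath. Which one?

convene_panel

By case analysis on ~wear_ppe: premise 5 gives O(~wear_ppe -> ~purge_cache) and premise 1 gives O(wear_ppe -> ~purge_cache), so O(~purge_cache) either way.
Premise 10 is O(~take_oath -> purge_cache); contrapositively O(~purge_cache -> take_oath). Since O(~purge_cache) holds, K gives O(take_oath).
Premise 4, O(certify_ballot -> ~take_oath), contraposes to O(take_oath -> ~certify_ballot); with O(take_oath) we get O(~certify_ballot).
The contrapositive of premise 2 (O(waive_affidavit -> certify_ballot)) is O(~certify_ballot -> ~waive_affidavit), and O(~certify_ballot) is already established, so O(~waive_affidavit).
Premise 8 is O(~waive_affidavit -> ~convene_panel); since O(~waive_affidavit), deontic closure gives O(~convene_panel).
So O(~convene_panel) holds, i.e. convene_panel is forbidden. None of the other listed options is forbidden under the premises.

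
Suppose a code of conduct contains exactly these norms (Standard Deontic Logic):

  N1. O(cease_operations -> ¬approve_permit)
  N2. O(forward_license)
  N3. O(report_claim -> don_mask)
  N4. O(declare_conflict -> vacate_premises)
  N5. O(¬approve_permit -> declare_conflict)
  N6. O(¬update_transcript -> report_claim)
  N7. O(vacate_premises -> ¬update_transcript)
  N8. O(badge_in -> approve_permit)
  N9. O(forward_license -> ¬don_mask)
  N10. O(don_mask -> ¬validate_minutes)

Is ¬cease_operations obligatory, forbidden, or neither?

From premise 2 we have O(forward_license).
With premise 9, O(forward_license -> ¬don_mask), the K-axiom yields O(¬don_mask).
Premise 3 is O(report_claim -> don_mask); contrapositively O(¬don_mask -> ¬report_claim). Since O(¬don_mask) holds, K gives O(¬report_claim).
Premise 6 is O(¬update_transcript -> report_claim); contrapositively O(¬report_claim -> update_transcript). Since O(¬report_claim) holds, K gives O(update_transcript).
The contrapositive of premise 7 (O(vacate_premises -> ¬update_transcript)) is O(update_transcript -> ¬vacate_premises), and O(update_transcript) is already established, so O(¬vacate_premises).
The contrapositive of premise 4 (O(declare_conflict -> vacate_premises)) is O(¬vacate_premises -> ¬declare_conflict), and O(¬vacate_premises) is already established, so O(¬declare_conflict).
Premise 5, O(¬approve_permit -> declare_conflict), contraposes to O(¬declare_conflict -> approve_permit); with O(¬declare_conflict) we get O(approve_permit).
Premise 1 is O(cease_operations -> ¬approve_permit); contrapositively O(approve_permit -> ¬cease_operations). Since O(approve_permit) holds, K gives O(¬cease_operations).
Premises 8, 10 do not contribute to this derivation.
Hence ¬cease_operations is obligatory.

Obligatory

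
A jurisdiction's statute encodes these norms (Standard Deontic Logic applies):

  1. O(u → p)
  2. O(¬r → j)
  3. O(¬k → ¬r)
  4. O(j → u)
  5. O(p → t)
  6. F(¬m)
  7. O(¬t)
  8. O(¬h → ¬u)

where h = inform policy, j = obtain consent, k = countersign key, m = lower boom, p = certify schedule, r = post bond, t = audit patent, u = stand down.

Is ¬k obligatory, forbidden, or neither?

Forbidden

Premise 7 states O(¬t) outright.
The contrapositive of premise 5 (O(p → t)) is O(¬t → ¬p), and O(¬t) is already established, so O(¬p).
Premise 1 is O(u → p); contrapositively O(¬p → ¬u). Since O(¬p) holds, K gives O(¬u).
The contrapositive of premise 4 (O(j → u)) is O(¬u → ¬j), and O(¬u) is already established, so O(¬j).
The contrapositive of premise 2 (O(¬r → j)) is O(¬j → r), and O(¬j) is already established, so O(r).
Premise 3, O(¬k → ¬r), contraposes to O(r → k); with O(r) we get O(k).
Premises 6, 8 do not contribute to this derivation.
Thus O(k), which is F(¬k): ¬k is forbidden.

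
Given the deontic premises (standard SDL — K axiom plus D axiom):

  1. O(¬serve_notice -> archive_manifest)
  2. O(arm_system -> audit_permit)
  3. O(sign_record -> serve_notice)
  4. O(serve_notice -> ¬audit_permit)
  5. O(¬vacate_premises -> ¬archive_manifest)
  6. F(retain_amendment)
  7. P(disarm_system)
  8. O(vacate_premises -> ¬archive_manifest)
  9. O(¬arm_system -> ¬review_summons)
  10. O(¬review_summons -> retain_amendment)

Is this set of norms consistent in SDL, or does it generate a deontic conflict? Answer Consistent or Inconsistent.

Inconsistent

By case analysis on ¬vacate_premises: premise 5 gives O(¬vacate_premises -> ¬archive_manifest) and premise 8 gives O(vacate_premises -> ¬archive_manifest), so O(¬archive_manifest) either way.
Premise 1, O(¬serve_notice -> archive_manifest), contraposes to O(¬archive_manifest -> serve_notice); with O(¬archive_manifest) we get O(serve_notice).
Applying K to premise 4 (O(serve_notice -> ¬audit_permit)) and O(serve_notice) yields O(¬audit_permit).
The contrapositive of premise 2 (O(arm_system -> audit_permit)) is O(¬audit_permit -> ¬arm_system), and O(¬audit_permit) is already established, so O(¬arm_system).
Applying K to premise 9 (O(¬arm_system -> ¬review_summons)) and O(¬arm_system) yields O(¬review_summons).
Premise 10 is O(¬review_summons -> retain_amendment); since O(¬review_summons), deontic closure gives O(retain_amendment).
However, F(retain_amendment) at premise 6 amounts to O(¬retain_amendment).
We now have both O(retain_amendment) and O(¬retain_amendment) — retain_amendment is simultaneously obligatory and forbidden, violating the D-axiom.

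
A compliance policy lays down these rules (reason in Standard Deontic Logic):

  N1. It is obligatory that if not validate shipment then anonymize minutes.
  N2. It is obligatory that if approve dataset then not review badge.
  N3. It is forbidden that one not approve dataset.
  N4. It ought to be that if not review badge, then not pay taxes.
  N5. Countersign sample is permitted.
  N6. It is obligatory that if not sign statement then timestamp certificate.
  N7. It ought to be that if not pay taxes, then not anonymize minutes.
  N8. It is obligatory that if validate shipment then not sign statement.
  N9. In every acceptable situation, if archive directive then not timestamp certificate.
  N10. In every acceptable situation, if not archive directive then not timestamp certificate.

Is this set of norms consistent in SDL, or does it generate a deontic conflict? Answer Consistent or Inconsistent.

Inconsistent

Premises 10 and 9 cover both cases: O(¬archive_directive → ¬timestamp_certificate) and O(archive_directive → ¬timestamp_certificate). Since ¬archive_directive ∨ archive_directive is a tautology, O(¬timestamp_certificate) follows.
Premise 6 is O(¬sign_statement → timestamp_certificate); contrapositively O(¬timestamp_certificate → sign_statement). Since O(¬timestamp_certificate) holds, K gives O(sign_statement).
Premise 8 is O(validate_shipment → ¬sign_statement); contrapositively O(sign_statement → ¬validate_shipment). Since O(sign_statement) holds, K gives O(¬validate_shipment).
With premise 1, O(¬validate_shipment → anonymize_minutes), the K-axiom yields O(anonymize_minutes).
The contrapositive of premise 7 (O(¬pay_taxes → ¬anonymize_minutes)) is O(anonymize_minutes → pay_taxes), and O(anonymize_minutes) is already established, so O(pay_taxes).
Premise 4 is O(¬review_badge → ¬pay_taxes); contrapositively O(pay_taxes → review_badge). Since O(pay_taxes) holds, K gives O(review_badge).
Premise 2, O(approve_dataset → ¬review_badge), contraposes to O(review_badge → ¬approve_dataset); with O(review_badge) we get O(¬approve_dataset).
But premise 3, F(¬approve_dataset), means O(approve_dataset).
We now have both O(¬approve_dataset) and O(approve_dataset) — approve_dataset is simultaneously obligatory and forbidden, violating the D-axiom.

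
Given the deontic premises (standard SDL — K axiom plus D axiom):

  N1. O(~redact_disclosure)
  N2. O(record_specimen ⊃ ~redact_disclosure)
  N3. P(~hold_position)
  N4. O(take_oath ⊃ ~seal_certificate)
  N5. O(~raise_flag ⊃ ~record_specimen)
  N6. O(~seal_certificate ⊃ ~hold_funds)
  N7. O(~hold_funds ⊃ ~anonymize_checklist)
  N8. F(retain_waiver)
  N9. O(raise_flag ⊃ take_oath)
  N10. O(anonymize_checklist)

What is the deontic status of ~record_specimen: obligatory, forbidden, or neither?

Obligatory

Premise 10 gives O(anonymize_checklist).
Premise 7 is O(~hold_funds ⊃ ~anonymize_checklist); contrapositively O(anonymize_checklist ⊃ hold_funds). Since O(anonymize_checklist) holds, K gives O(hold_funds).
The contrapositive of premise 6 (O(~seal_certificate ⊃ ~hold_funds)) is O(hold_funds ⊃ seal_certificate), and O(hold_funds) is already established, so O(seal_certificate).
Premise 4, O(take_oath ⊃ ~seal_certificate), contraposes to O(seal_certificate ⊃ ~take_oath); with O(seal_certificate) we get O(~take_oath).
Premise 9 is O(raise_flag ⊃ take_oath); contrapositively O(~take_oath ⊃ ~raise_flag). Since O(~take_oath) holds, K gives O(~raise_flag).
With premise 5, O(~raise_flag ⊃ ~record_specimen), the K-axiom yields O(~record_specimen).
Premises 1, 2, 3, 8 do not contribute to this derivation.
Hence ~record_specimen is obligatory.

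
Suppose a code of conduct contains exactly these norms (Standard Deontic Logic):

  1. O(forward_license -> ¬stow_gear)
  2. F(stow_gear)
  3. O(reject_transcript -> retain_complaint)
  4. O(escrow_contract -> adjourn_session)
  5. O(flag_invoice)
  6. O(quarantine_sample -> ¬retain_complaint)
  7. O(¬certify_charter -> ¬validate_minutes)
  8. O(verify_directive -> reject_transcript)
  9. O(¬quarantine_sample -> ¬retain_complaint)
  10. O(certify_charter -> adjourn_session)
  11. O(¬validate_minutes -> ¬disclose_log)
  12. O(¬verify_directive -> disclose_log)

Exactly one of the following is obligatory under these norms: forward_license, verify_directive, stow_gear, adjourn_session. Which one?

adjourn_session

Premises 9 and 6 cover both cases: O(¬quarantine_sample -> ¬retain_complaint) and O(quarantine_sample -> ¬retain_complaint). Since ¬quarantine_sample ∨ quarantine_sample is a tautology, O(¬retain_complaint) follows.
The contrapositive of premise 3 (O(reject_transcript -> retain_complaint)) is O(¬retain_complaint -> ¬reject_transcript), and O(¬retain_complaint) is already established, so O(¬reject_transcript).
Premise 8 is O(verify_directive -> reject_transcript); contrapositively O(¬reject_transcript -> ¬verify_directive). Since O(¬reject_transcript) holds, K gives O(¬verify_directive).
Premise 12 is O(¬verify_directive -> disclose_log); since O(¬verify_directive), deontic closure gives O(disclose_log).
Premise 11, O(¬validate_minutes -> ¬disclose_log), contraposes to O(disclose_log -> validate_minutes); with O(disclose_log) we get O(validate_minutes).
Premise 7 is O(¬certify_charter -> ¬validate_minutes); contrapositively O(validate_minutes -> certify_charter). Since O(validate_minutes) holds, K gives O(certify_charter).
With premise 10, O(certify_charter -> adjourn_session), the K-axiom yields O(adjourn_session).
So O(adjourn_session) holds — adjourn_session is obligatory. None of the other listed options is made obligatory by any chain of premises.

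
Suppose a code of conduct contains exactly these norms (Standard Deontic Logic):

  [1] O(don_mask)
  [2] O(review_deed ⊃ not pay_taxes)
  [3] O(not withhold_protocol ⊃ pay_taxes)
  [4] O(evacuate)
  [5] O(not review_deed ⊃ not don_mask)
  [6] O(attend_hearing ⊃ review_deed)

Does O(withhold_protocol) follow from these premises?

From premise 1 we have O(don_mask).
Premise 5, O(not review_deed ⊃ not don_mask), contraposes to O(don_mask ⊃ review_deed); with O(don_mask) we get O(review_deed).
Applying K to premise 2 (O(review_deed ⊃ not pay_taxes)) and O(review_deed) yields O(not pay_taxes).
Premise 3 is O(not withhold_protocol ⊃ pay_taxes); contrapositively O(not pay_taxes ⊃ withhold_protocol). Since O(not pay_taxes) holds, K gives O(withhold_protocol).
Premises 4, 6 do not contribute to this derivation.
So O(withhold_protocol) follows.

Yes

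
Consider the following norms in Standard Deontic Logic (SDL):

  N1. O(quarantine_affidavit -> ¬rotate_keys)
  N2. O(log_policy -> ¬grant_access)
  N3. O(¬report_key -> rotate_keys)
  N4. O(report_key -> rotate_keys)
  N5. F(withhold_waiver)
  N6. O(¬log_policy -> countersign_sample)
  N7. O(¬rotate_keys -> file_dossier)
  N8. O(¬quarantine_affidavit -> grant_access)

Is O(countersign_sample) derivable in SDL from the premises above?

Premises 4 and 3 are O(report_key -> rotate_keys) and O(¬report_key -> rotate_keys); every ideal world satisfies report_key or ¬report_key, so in either case rotate_keys holds — hence O(rotate_keys).
Premise 1, O(quarantine_affidavit -> ¬rotate_keys), contraposes to O(rotate_keys -> ¬quarantine_affidavit); with O(rotate_keys) we get O(¬quarantine_affidavit).
Premise 8 is O(¬quarantine_affidavit -> grant_access); since O(¬quarantine_affidavit), deontic closure gives O(grant_access).
Premise 2 is O(log_policy -> ¬grant_access); contrapositively O(grant_access -> ¬log_policy). Since O(grant_access) holds, K gives O(¬log_policy).
From O(¬log_policy) and premise 6, O(¬log_policy -> countersign_sample), we obtain O(countersign_sample).
Premises 5, 7 do not contribute to this derivation.
So O(countersign_sample) follows.

Yes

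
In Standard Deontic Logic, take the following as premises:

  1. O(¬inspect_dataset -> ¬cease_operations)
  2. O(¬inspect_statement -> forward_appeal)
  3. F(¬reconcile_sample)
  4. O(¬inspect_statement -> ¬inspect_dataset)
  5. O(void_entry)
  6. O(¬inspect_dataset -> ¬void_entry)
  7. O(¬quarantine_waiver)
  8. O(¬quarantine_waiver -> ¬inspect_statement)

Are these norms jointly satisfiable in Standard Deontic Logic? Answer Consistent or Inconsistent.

Inconsistent

Premise 5 states O(void_entry) outright.
Premise 6 is O(¬inspect_dataset -> ¬void_entry); contrapositively O(void_entry -> inspect_dataset). Since O(void_entry) holds, K gives O(inspect_dataset).
The contrapositive of premise 4 (O(¬inspect_statement -> ¬inspect_dataset)) is O(inspect_dataset -> inspect_statement), and O(inspect_dataset) is already established, so O(inspect_statement).
Premise 8 is O(¬quarantine_waiver -> ¬inspect_statement); contrapositively O(inspect_statement -> quarantine_waiver). Since O(inspect_statement) holds, K gives O(quarantine_waiver).
But premise 7 directly asserts O(¬quarantine_waiver).
We now have both O(quarantine_waiver) and O(¬quarantine_waiver) — quarantine_waiver is simultaneously obligatory and forbidden, violating the D-axiom.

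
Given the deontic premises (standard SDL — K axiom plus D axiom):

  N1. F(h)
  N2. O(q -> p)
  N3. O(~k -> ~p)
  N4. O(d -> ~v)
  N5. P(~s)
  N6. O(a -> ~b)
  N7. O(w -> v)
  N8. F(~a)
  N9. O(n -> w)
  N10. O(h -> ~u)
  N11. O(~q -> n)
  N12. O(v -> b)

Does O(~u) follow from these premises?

No

Premise 10 is O(h -> ~u), but O(h) is not derivable from the premises, so it does not yield O(~u).
No other premise forces O(~u). An ideal world satisfying every premise can still have ~u false, so O(~u) is not derivable.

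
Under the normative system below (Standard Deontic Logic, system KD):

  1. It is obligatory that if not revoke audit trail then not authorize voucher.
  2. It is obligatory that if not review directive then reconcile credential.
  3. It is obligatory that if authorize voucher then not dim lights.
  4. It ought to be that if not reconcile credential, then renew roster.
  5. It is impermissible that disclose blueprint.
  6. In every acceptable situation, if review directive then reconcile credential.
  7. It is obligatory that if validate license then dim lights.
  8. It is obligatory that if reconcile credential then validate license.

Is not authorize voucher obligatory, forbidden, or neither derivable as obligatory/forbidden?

By case analysis on review_directive: premise 6 gives O(review_directive → reconcile_credential) and premise 2 gives O(¬review_directive → reconcile_credential), so O(reconcile_credential) either way.
Applying K to premise 8 (O(reconcile_credential → validate_license)) and O(reconcile_credential) yields O(validate_license).
With premise 7, O(validate_license → dim_lights), the K-axiom yields O(dim_lights).
Premise 3, O(authorize_voucher → ¬dim_lights), contraposes to O(dim_lights → ¬authorize_voucher); with O(dim_lights) we get O(¬authorize_voucher).
Premises 1, 4, 5 do not contribute to this derivation.
Hence ¬authorize_voucher is obligatory.

Obligatory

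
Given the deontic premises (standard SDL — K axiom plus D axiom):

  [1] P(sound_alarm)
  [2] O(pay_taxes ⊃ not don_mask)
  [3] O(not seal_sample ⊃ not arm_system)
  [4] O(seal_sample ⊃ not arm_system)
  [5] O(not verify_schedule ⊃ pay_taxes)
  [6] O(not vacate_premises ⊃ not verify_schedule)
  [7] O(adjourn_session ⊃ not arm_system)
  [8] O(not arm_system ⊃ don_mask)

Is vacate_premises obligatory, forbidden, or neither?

Obligatory

Premises 4 and 3 are O(seal_sample ⊃ not arm_system) and O(not seal_sample ⊃ not arm_system); every ideal world satisfies seal_sample or not seal_sample, so in either case not arm_system holds — hence O(not arm_system).
Applying K to premise 8 (O(not arm_system ⊃ don_mask)) and O(not arm_system) yields O(don_mask).
Premise 2 is O(pay_taxes ⊃ not don_mask); contrapositively O(don_mask ⊃ not pay_taxes). Since O(don_mask) holds, K gives O(not pay_taxes).
The contrapositive of premise 5 (O(not verify_schedule ⊃ pay_taxes)) is O(not pay_taxes ⊃ verify_schedule), and O(not pay_taxes) is already established, so O(verify_schedule).
Premise 6, O(not vacate_premises ⊃ not verify_schedule), contraposes to O(verify_schedule ⊃ vacate_premises); with O(verify_schedule) we get O(vacate_premises).
Premises 1, 7 do not contribute to this derivation.
Hence vacate_premises is obligatory.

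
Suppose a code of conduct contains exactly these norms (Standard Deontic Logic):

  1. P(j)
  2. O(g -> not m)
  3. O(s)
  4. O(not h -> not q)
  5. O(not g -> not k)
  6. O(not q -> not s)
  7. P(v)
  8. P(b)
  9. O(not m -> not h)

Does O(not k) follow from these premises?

Premise 3 states O(s) outright.
Premise 6 is O(not q -> not s); contrapositively O(s -> q). Since O(s) holds, K gives O(q).
Premise 4 is O(not h -> not q); contrapositively O(q -> h). Since O(q) holds, K gives O(h).
Premise 9, O(not m -> not h), contraposes to O(h -> m); with O(h) we get O(m).
Premise 2, O(g -> not m), contraposes to O(m -> not g); with O(m) we get O(not g).
Premise 5 is O(not g -> not k); since O(not g), deontic closure gives O(not k).
Premises 1, 7, 8 do not contribute to this derivation.
So O(not k) follows.

Yes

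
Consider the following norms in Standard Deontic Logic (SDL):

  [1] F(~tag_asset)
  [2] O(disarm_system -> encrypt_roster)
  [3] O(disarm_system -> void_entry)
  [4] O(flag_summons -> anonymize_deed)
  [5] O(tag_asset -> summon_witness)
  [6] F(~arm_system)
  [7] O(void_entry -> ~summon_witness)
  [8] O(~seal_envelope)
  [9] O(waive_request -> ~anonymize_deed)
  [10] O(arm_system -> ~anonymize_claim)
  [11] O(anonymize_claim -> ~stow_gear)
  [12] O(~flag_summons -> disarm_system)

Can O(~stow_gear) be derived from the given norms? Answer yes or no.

No

Premise 11 is O(anonymize_claim -> ~stow_gear), but O(anonymize_claim) is not derivable from the premises, so it does not yield O(~stow_gear).
No other premise forces O(~stow_gear). An ideal world satisfying every premise can still have ~stow_gear false, so O(~stow_gear) is not derivable.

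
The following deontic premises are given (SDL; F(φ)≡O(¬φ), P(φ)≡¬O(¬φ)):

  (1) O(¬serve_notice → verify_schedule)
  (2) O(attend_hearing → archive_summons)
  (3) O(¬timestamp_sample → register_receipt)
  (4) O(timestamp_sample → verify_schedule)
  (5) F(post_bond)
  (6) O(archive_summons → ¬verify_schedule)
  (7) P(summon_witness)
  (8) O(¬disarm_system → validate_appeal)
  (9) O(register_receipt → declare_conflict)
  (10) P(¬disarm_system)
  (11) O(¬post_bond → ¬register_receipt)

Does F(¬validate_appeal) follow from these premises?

No

Premise 8 is O(¬disarm_system → validate_appeal), but O(¬disarm_system) is not derivable from the premises (the permission P(¬disarm_system) asserts only ¬O(disarm_system), not O(¬disarm_system)), so it does not yield O(validate_appeal).
No other premise forces O(validate_appeal). An ideal world satisfying every premise can still have ¬validate_appeal true, so F(¬validate_appeal) is not derivable.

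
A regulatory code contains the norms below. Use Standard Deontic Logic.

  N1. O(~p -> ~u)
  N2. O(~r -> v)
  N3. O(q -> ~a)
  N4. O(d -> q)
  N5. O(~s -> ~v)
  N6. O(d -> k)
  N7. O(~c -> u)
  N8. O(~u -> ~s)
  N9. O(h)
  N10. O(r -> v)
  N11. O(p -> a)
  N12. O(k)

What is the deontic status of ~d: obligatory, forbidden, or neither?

Premises 10 and 2 are O(r -> v) and O(~r -> v); every ideal world satisfies r or ~r, so in either case v holds — hence O(v).
Premise 5, O(~s -> ~v), contraposes to O(v -> s); with O(v) we get O(s).
Premise 8 is O(~u -> ~s); contrapositively O(s -> u). Since O(s) holds, K gives O(u).
Premise 1 is O(~p -> ~u); contrapositively O(u -> p). Since O(u) holds, K gives O(p).
Premise 11 is O(p -> a); since O(p), deontic closure gives O(a).
The contrapositive of premise 3 (O(q -> ~a)) is O(a -> ~q), and O(a) is already established, so O(~q).
The contrapositive of premise 4 (O(d -> q)) is O(~q -> ~d), and O(~q) is already established, so O(~d).
Premises 6, 7, 9, 12 do not contribute to this derivation.
Hence ~d is obligatory.

Obligatory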